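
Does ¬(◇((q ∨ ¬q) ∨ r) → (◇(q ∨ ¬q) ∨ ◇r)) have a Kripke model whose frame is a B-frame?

1. ¬(◇((q ∨ ¬q) ∨ r) → (◇(q ∨ ¬q) ∨ ◇r)), 0
2. ◇((q ∨ ¬q) ∨ r), 0
3. ¬(◇(q ∨ ¬q) ∨ ◇r), 0
4. ¬◇(q ∨ ¬q), 0
5. ¬◇r, 0
6. ¬(q ∨ ¬q), 0
7. ¬q, 0
8. q, 0
Accessibility: 0R0
Branch closes: q and ¬q both at 0.
All branches of the tableau close; one closing branch shown above.

Unsatisfiable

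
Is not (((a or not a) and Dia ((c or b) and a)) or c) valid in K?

Tableau for the negation ((a or not a) and Dia ((c or b) and a)) or c:
1. ((a or not a) and Dia ((c or b) and a)) or c, w0
2. c, w0   [or-rule on 1 (branches; this branch)]
The negation has an open branch (countermodel exists).

Not valid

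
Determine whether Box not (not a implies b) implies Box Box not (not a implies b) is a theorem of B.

Tableau for the negation not (Box not (not a implies b) implies Box Box not (not a implies b)):
1. not (Box not (not a implies b) implies Box Box not (not a implies b)), 0
2. Box not (not a implies b), 0   [neg-implies-rule on 1]
3. not Box Box not (not a implies b), 0   [neg-implies-rule on 1]
4. not (not a implies b), 0   [Box-rule on 2 via 0R0]
5. not a, 0   [neg-implies-rule on 4]
6. not b, 0   [neg-implies-rule on 4]
7. not Box not (not a implies b), 1   [neg-Box-rule on 3: fresh world 1, 0R1]
8. not (not a implies b), 1   [Box-rule on 2 via 0R1]
9. not a, 1   [neg-implies-rule on 8]
10. not b, 1   [neg-implies-rule on 8]
11. not a implies b, 2   [neg-Box-rule on 7: fresh world 2, 1R2]
12. b, 2   [implies-rule on 11 (branches; this branch)]
Accessibility: 0R0, 0R1, 1R0, 1R1, 1R2, 2R1, 2R2
The negation has an open branch (countermodel exists).

Invalid (countermodel exists)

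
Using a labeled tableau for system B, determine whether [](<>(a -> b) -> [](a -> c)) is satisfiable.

1. [](<>(a -> b) -> [](a -> c)), w0
2. <>(a -> b) -> [](a -> c), w0   [[]-rule on 1 via w0Rw0]
3. [](a -> c), w0   [->-rule on 2 (branches; this branch)]
4. a -> c, w0   [[]-rule on 3 via w0Rw0]
5. c, w0   [->-rule on 4 (branches; this branch)]
Accessibility: w0Rw0

Satisfiable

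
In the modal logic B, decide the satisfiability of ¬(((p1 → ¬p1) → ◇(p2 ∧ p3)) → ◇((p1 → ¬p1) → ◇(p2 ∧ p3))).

1. ¬(((p1 → ¬p1) → ◇(p2 ∧ p3)) → ◇((p1 → ¬p1) → ◇(p2 ∧ p3))), w0
2. (p1 → ¬p1) → ◇(p2 ∧ p3), w0
3. ¬◇((p1 → ¬p1) → ◇(p2 ∧ p3)), w0
4. ¬((p1 → ¬p1) → ◇(p2 ∧ p3)), w0
5. p1 → ¬p1, w0
6. ¬◇(p2 ∧ p3), w0
7. ¬(p2 ∧ p3), w0
8. ◇(p2 ∧ p3), w0
9. ¬p1, w0
10. ¬p3, w0
11. p2 ∧ p3, w1
12. p2, w1
13. p3, w1
14. ¬((p1 → ¬p1) → ◇(p2 ∧ p3)), w1
15. p1 → ¬p1, w1
16. ¬◇(p2 ∧ p3), w1
17. ¬(p2 ∧ p3), w1
18. ¬p1, w1
19. ¬p3, w1
Accessibility: w0Rw0, w0Rw1, w1Rw0, w1Rw1
Branch closes: p3 and ¬p3 both at w1.
Every branch closes; the branch above is one of them.

Unsatisfiable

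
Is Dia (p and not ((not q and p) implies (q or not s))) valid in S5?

Invalid (countermodel exists)

Tableau for the negation not Dia (p and not ((not q and p) implies (q or not s))):
1. not Dia (p and not ((not q and p) implies (q or not s))), 0
2. not (p and not ((not q and p) implies (q or not s))), 0
3. (not q and p) implies (q or not s), 0
4. q or not s, 0
5. not s, 0
Accessibility: 0R0
The negation has an open branch (countermodel exists).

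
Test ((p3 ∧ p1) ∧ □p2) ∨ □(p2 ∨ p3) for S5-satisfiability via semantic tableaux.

Yes, satisfiable

1. ((p3 ∧ p1) ∧ □p2) ∨ □(p2 ∨ p3), w0
2. □(p2 ∨ p3), w0
3. p2 ∨ p3, w0
4. p3, w0
Accessibility: w0Rw0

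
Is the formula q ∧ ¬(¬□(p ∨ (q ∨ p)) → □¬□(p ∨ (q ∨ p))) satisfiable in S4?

Yes, satisfiable

1. q ∧ ¬(¬□(p ∨ (q ∨ p)) → □¬□(p ∨ (q ∨ p))), w0
2. q, w0
3. ¬(¬□(p ∨ (q ∨ p)) → □¬□(p ∨ (q ∨ p))), w0
4. ¬□(p ∨ (q ∨ p)), w0
5. ¬□¬□(p ∨ (q ∨ p)), w0
6. ¬(p ∨ (q ∨ p)), w1
7. ¬p, w1
8. ¬(q ∨ p), w1
9. ¬q, w1
10. □(p ∨ (q ∨ p)), w2
11. p ∨ (q ∨ p), w2
12. q ∨ p, w2
13. p, w2
Accessibility: w0Rw0, w0Rw1, w0Rw2, w1Rw1, w2Rw2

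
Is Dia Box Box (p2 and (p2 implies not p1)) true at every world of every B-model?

Tableau for the negation not Dia Box Box (p2 and (p2 implies not p1)):
1. not Dia Box Box (p2 and (p2 implies not p1)), 0
2. not Box Box (p2 and (p2 implies not p1)), 0
3. not Box (p2 and (p2 implies not p1)), 1
4. not Box Box (p2 and (p2 implies not p1)), 1
5. not (p2 and (p2 implies not p1)), 2
6. not (p2 implies not p1), 2
7. p2, 2
8. p1, 2
9. not Box (p2 and (p2 implies not p1)), 3
10. not (p2 and (p2 implies not p1)), 4
11. not (p2 implies not p1), 4
12. p2, 4
13. p1, 4
Accessibility: 0R0, 0R1, 1R0, 1R1, 1R2, 1R3, 2R1, 2R2, 3R1, 3R3, 3R4, 4R3, 4R4
The negation has an open branch (countermodel exists).

No, not valid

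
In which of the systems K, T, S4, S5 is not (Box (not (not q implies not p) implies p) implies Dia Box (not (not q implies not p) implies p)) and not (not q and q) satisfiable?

K-tableau for the formula:
1. not (Box (not (not q implies not p) implies p) implies Dia Box (not (not q implies not p) implies p)) and not (not q and q), 0
2. not (Box (not (not q implies not p) implies p) implies Dia Box (not (not q implies not p) implies p)), 0   [and-rule on 1]
3. not (not q and q), 0   [and-rule on 1]
4. Box (not (not q implies not p) implies p), 0   [neg-implies-rule on 2]
5. not Dia Box (not (not q implies not p) implies p), 0   [neg-implies-rule on 2]
6. not q, 0   [neg-and-rule on 3 (branches; this branch)]
Complete open branch: satisfiable in K.
T-tableau for the formula:
1. not (Box (not (not q implies not p) implies p) implies Dia Box (not (not q implies not p) implies p)) and not (not q and q), 0
2. not (Box (not (not q implies not p) implies p) implies Dia Box (not (not q implies not p) implies p)), 0   [and-rule on 1]
3. not (not q and q), 0   [and-rule on 1]
4. Box (not (not q implies not p) implies p), 0   [neg-implies-rule on 2]
5. not Dia Box (not (not q implies not p) implies p), 0   [neg-implies-rule on 2]
6. not (not q implies not p) implies p, 0   [Box-rule on 4 via 0R0]
7. not Box (not (not q implies not p) implies p), 0   [neg-Dia-rule on 5 via 0R0]
8. not q, 0   [neg-and-rule on 3 (branches; this branch)]
9. not q implies not p, 0   [implies-rule on 6 (branches; this branch)]
10. not p, 0   [implies-rule on 9 (branches; this branch)]
11. not (not (not q implies not p) implies p), 1   [neg-Box-rule on 7: fresh world 1, 0R1]
12. not (not q implies not p), 1   [neg-implies-rule on 11]
13. not p, 1   [neg-implies-rule on 11]
14. not q, 1   [neg-implies-rule on 12]
15. p, 1   [neg-implies-rule on 12]
Accessibility: 0R0, 0R1, 1R1
Branch closes: p and not p both at 1.
Every branch closes (one shown): unsatisfiable in T, hence also in S4, S5 (every S4/S5-frame is a T-frame).

K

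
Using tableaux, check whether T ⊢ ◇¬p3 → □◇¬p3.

Tableau for the negation ¬(◇¬p3 → □◇¬p3):
1. ¬(◇¬p3 → □◇¬p3), u
2. ◇¬p3, u
3. ¬□◇¬p3, u
4. ¬p3, v
5. ¬◇¬p3, w
6. p3, w
Accessibility: uRu, uRv, uRw, vRv, wRw
The negation has an open branch (countermodel exists).

Invalid (countermodel exists)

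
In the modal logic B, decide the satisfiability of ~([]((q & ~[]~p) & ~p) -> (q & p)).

Unsatisfiable (every branch closes)

1. ~([]((q & ~[]~p) & ~p) -> (q & p)), w0
2. []((q & ~[]~p) & ~p), w0
3. ~(q & p), w0
4. (q & ~[]~p) & ~p, w0
5. q & ~[]~p, w0
6. ~p, w0
7. q, w0
8. ~[]~p, w0
9. p, w1
10. (q & ~[]~p) & ~p, w1
11. q & ~[]~p, w1
12. ~p, w1
Accessibility: w0Rw0, w0Rw1, w1Rw0, w1Rw1
Branch closes: p and ~p both at w1.
Every branch closes; the branch above is one of them.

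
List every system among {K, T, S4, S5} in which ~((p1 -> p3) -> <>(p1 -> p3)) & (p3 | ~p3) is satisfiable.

K

T-tableau for the formula:
1. ~((p1 -> p3) -> <>(p1 -> p3)) & (p3 | ~p3), w0
2. ~((p1 -> p3) -> <>(p1 -> p3)), w0
3. p3 | ~p3, w0
4. p1 -> p3, w0
5. ~<>(p1 -> p3), w0
6. ~(p1 -> p3), w0
7. p1, w0
8. ~p3, w0
9. p3, w0
Accessibility: w0Rw0
Branch closes: p3 and ~p3 both at w0.
Every branch closes (one shown): unsatisfiable in T, hence also in S4, S5 (every S4/S5-frame is a T-frame).
K-tableau for the formula:
1. ~((p1 -> p3) -> <>(p1 -> p3)) & (p3 | ~p3), w0
2. ~((p1 -> p3) -> <>(p1 -> p3)), w0
3. p3 | ~p3, w0
4. p1 -> p3, w0
5. ~<>(p1 -> p3), w0
6. ~p3, w0
7. ~p1, w0
Complete open branch: satisfiable in K.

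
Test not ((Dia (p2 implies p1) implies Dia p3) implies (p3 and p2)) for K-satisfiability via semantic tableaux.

Satisfiable (open branch found)

1. not ((Dia (p2 implies p1) implies Dia p3) implies (p3 and p2)), 0
2. Dia (p2 implies p1) implies Dia p3, 0
3. not (p3 and p2), 0
4. Dia p3, 0
5. not p2, 0
6. p3, 1
Accessibility: 0R1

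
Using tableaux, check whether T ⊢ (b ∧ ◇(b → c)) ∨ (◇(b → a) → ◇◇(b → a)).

Valid in T

Tableau for the negation ¬((b ∧ ◇(b → c)) ∨ (◇(b → a) → ◇◇(b → a))):
1. ¬((b ∧ ◇(b → c)) ∨ (◇(b → a) → ◇◇(b → a))), 0
2. ¬(b ∧ ◇(b → c)), 0
3. ¬(◇(b → a) → ◇◇(b → a)), 0
4. ◇(b → a), 0
5. ¬◇◇(b → a), 0
6. ¬◇(b → a), 0
7. ¬(b → a), 0
8. b, 0
9. ¬a, 0
10. ¬◇(b → c), 0
11. ¬(b → c), 0
12. ¬c, 0
13. b → a, 1
14. ¬◇(b → a), 1
15. ¬(b → a), 1
16. b, 1
17. ¬a, 1
18. ¬(b → c), 1
19. ¬c, 1
20. a, 1
Accessibility: 0R0, 0R1, 1R1
Branch closes: a and ¬a both at 1.
Every branch of the negation's tableau closes; the branch above is one of them.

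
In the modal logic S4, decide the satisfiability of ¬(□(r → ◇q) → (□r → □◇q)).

1. ¬(□(r → ◇q) → (□r → □◇q)), 0
2. □(r → ◇q), 0   [¬→-rule on 1]
3. ¬(□r → □◇q), 0   [¬→-rule on 1]
4. □r, 0   [¬→-rule on 3]
5. ¬□◇q, 0   [¬→-rule on 3]
6. r → ◇q, 0   [□-rule on 2 via 0R0]
7. r, 0   [□-rule on 4 via 0R0]
8. ◇q, 0   [→-rule on 6 (branches; this branch)]
9. ¬◇q, 1   [¬□-rule on 5: fresh world 1, 0R1]
10. r → ◇q, 1   [□-rule on 2 via 0R1]
11. r, 1   [□-rule on 4 via 0R1]
12. ¬q, 1   [¬◇-rule on 9 via 1R1]
13. ◇q, 1   [→-rule on 10 (branches; this branch)]
14. q, 2   [◇-rule on 8: fresh world 2, 0R2]
15. r → ◇q, 2   [□-rule on 2 via 0R2]
16. r, 2   [□-rule on 4 via 0R2]
17. ◇q, 2   [→-rule on 15 (branches; this branch)]
18. q, 3   [◇-rule on 13: fresh world 3, 1R3]
19. r → ◇q, 3   [□-rule on 2 via 0R3]
20. r, 3   [□-rule on 4 via 0R3]
21. ¬q, 3   [¬◇-rule on 9 via 1R3]
Accessibility: 0R0, 0R1, 0R2, 0R3, 1R1, 1R3, 2R2, 3R3
Branch closes: q and ¬q both at 3.
(One branch shown.) All branches close.

No, unsatisfiable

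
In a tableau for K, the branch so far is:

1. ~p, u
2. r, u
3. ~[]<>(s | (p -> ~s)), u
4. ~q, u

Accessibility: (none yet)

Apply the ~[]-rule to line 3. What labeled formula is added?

a fresh world v with uRv, and ~<>(s | (p -> ~s)) at v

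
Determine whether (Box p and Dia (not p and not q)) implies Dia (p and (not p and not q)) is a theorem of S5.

Tableau for the negation not ((Box p and Dia (not p and not q)) implies Dia (p and (not p and not q))):
1. not ((Box p and Dia (not p and not q)) implies Dia (p and (not p and not q))), 0
2. Box p and Dia (not p and not q), 0
3. not Dia (p and (not p and not q)), 0
4. Box p, 0
5. Dia (not p and not q), 0
6. not (p and (not p and not q)), 0
7. p, 0
8. not (not p and not q), 0
9. q, 0
10. not p and not q, 1
11. not p, 1
12. not q, 1
13. not (p and (not p and not q)), 1
14. p, 1
Accessibility: 0R0, 0R1, 1R0, 1R1
Branch closes: p and not p both at 1.
All branches of the negation close; one closing branch shown above.

Valid in S5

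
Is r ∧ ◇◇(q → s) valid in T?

No, not valid

Tableau for the negation ¬(r ∧ ◇◇(q → s)):
1. ¬(r ∧ ◇◇(q → s)), u
2. ¬◇◇(q → s), u   [¬∧-rule on 1 (branches; this branch)]
3. ¬◇(q → s), u   [¬◇-rule on 2 via uRu]
4. ¬(q → s), u   [¬◇-rule on 3 via uRu]
5. q, u   [¬→-rule on 4]
6. ¬s, u   [¬→-rule on 4]
Accessibility: uRu
The negation has an open branch (countermodel exists).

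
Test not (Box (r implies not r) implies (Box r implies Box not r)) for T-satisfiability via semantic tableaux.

Unsatisfiable

1. not (Box (r implies not r) implies (Box r implies Box not r)), u
2. Box (r implies not r), u
3. not (Box r implies Box not r), u
4. Box r, u
5. not Box not r, u
6. r implies not r, u
7. r, u
8. not r, u
Accessibility: uRu
Branch closes: r and not r both at u.
All branches of the tableau close; one closing branch shown above.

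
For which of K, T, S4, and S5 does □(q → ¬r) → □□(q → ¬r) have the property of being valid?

T-tableau for the negation ¬(□(q → ¬r) → □□(q → ¬r)):
1. ¬(□(q → ¬r) → □□(q → ¬r)), w0
2. □(q → ¬r), w0
3. ¬□□(q → ¬r), w0
4. q → ¬r, w0
5. ¬r, w0
6. ¬□(q → ¬r), w1
7. q → ¬r, w1
8. ¬r, w1
9. ¬(q → ¬r), w2
10. q, w2
11. r, w2
Accessibility: w0Rw0, w0Rw1, w1Rw1, w1Rw2, w2Rw2
Complete open branch: countermodel on a T-frame, so not valid in T, nor in K (the same frame is also a K-frame).
S4-tableau for the negation ¬(□(q → ¬r) → □□(q → ¬r)):
1. ¬(□(q → ¬r) → □□(q → ¬r)), w0
2. □(q → ¬r), w0
3. ¬□□(q → ¬r), w0
4. q → ¬r, w0
5. ¬r, w0
6. ¬□(q → ¬r), w1
7. q → ¬r, w1
8. ¬r, w1
9. ¬(q → ¬r), w2
10. q, w2
11. r, w2
12. q → ¬r, w2
13. ¬r, w2
Accessibility: w0Rw0, w0Rw1, w0Rw2, w1Rw1, w1Rw2, w2Rw2
Branch closes: r and ¬r both at w2.
Every branch closes (one shown): valid in S4, hence also in S5 (every theorem of S4 is a theorem of S5).

S4, S5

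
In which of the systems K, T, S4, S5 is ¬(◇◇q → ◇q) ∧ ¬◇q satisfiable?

K, T

S4-tableau for the formula:
1. ¬(◇◇q → ◇q) ∧ ¬◇q, 0
2. ¬(◇◇q → ◇q), 0   [∧-rule on 1]
3. ¬◇q, 0   [∧-rule on 1]
4. ◇◇q, 0   [¬→-rule on 2]
5. ¬q, 0   [¬◇-rule on 3 via 0R0]
6. ◇q, 1   [◇-rule on 4: fresh world 1, 0R1]
7. ¬q, 1   [¬◇-rule on 3 via 0R1]
8. q, 2   [◇-rule on 6: fresh world 2, 1R2]
9. ¬q, 2   [¬◇-rule on 3 via 0R2]
Accessibility: 0R0, 0R1, 0R2, 1R1, 1R2, 2R2
Branch closes: q and ¬q both at 2.
Every branch closes (one shown): unsatisfiable in S4, hence also in S5 (every S5-frame is an S4-frame).
T-tableau for the formula:
1. ¬(◇◇q → ◇q) ∧ ¬◇q, 0
2. ¬(◇◇q → ◇q), 0   [∧-rule on 1]
3. ¬◇q, 0   [∧-rule on 1]
4. ◇◇q, 0   [¬→-rule on 2]
5. ¬q, 0   [¬◇-rule on 3 via 0R0]
6. ◇q, 1   [◇-rule on 4: fresh world 1, 0R1]
7. ¬q, 1   [¬◇-rule on 3 via 0R1]
8. q, 2   [◇-rule on 6: fresh world 2, 1R2]
Accessibility: 0R0, 0R1, 1R1, 1R2, 2R2
Complete open branch: satisfiable in T, hence also in K (this T-model is also a K-model).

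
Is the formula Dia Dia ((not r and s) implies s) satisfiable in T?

Yes, satisfiable

1. Dia Dia ((not r and s) implies s), w0
2. Dia ((not r and s) implies s), w1
3. (not r and s) implies s, w2
4. s, w2
Accessibility: w0Rw0, w0Rw1, w1Rw1, w1Rw2, w2Rw2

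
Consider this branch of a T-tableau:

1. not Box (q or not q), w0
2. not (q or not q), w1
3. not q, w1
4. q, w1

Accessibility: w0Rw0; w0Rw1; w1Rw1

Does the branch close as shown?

Yes, closed

Both q and not q appear at w1.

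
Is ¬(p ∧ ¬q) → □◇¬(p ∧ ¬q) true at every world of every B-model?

Tableau for the negation ¬(¬(p ∧ ¬q) → □◇¬(p ∧ ¬q)):
1. ¬(¬(p ∧ ¬q) → □◇¬(p ∧ ¬q)), 0
2. ¬(p ∧ ¬q), 0
3. ¬□◇¬(p ∧ ¬q), 0
4. q, 0
5. ¬◇¬(p ∧ ¬q), 1
6. p ∧ ¬q, 0
7. p, 0
8. ¬q, 0
Accessibility: 0R0, 0R1, 1R0, 1R1
Branch closes: q and ¬q both at 0.
Every branch of the negation's tableau closes; the branch above is one of them.

Yes, valid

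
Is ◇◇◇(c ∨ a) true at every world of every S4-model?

Not valid

Tableau for the negation ¬◇◇◇(c ∨ a):
1. ¬◇◇◇(c ∨ a), u
2. ¬◇◇(c ∨ a), u   [¬◇-rule on 1 via uRu]
3. ¬◇(c ∨ a), u   [¬◇-rule on 2 via uRu]
4. ¬(c ∨ a), u   [¬◇-rule on 3 via uRu]
5. ¬c, u   [¬∨-rule on 4]
6. ¬a, u   [¬∨-rule on 4]
Accessibility: uRu
The negation has an open branch (countermodel exists).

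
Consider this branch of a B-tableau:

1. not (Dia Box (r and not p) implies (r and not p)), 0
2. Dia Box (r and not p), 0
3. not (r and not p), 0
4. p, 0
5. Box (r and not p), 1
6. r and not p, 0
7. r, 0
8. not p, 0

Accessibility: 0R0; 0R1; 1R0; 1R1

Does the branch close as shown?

Both p and not p appear at 0.

Yes, closed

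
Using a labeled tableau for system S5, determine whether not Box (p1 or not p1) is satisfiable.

Unsatisfiable (every branch closes)

1. not Box (p1 or not p1), u
2. not (p1 or not p1), v
3. not p1, v
4. p1, v
Accessibility: uRu, uRv, vRu, vRv
Branch closes: p1 and not p1 both at v.
Every branch closes; the branch above is one of them.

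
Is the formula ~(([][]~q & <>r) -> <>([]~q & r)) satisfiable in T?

Unsatisfiable (every branch closes)

1. ~(([][]~q & <>r) -> <>([]~q & r)), u
2. [][]~q & <>r, u   [~->-rule on 1]
3. ~<>([]~q & r), u   [~->-rule on 1]
4. [][]~q, u   [&-rule on 2]
5. <>r, u   [&-rule on 2]
6. ~([]~q & r), u   [~<>-rule on 3 via uRu]
7. []~q, u   [[]-rule on 4 via uRu]
8. ~q, u   [[]-rule on 7 via uRu]
9. ~[]~q, u   [~&-rule on 6 (branches; this branch)]
10. r, v   [<>-rule on 5: fresh world v, uRv]
11. ~([]~q & r), v   [~<>-rule on 3 via uRv]
12. []~q, v   [[]-rule on 4 via uRv]
13. ~q, v   [[]-rule on 7 via uRv]
14. ~[]~q, v   [~&-rule on 11 (branches; this branch)]
15. q, w   [~[]-rule on 9: fresh world w, uRw]
16. ~([]~q & r), w   [~<>-rule on 3 via uRw]
17. []~q, w   [[]-rule on 4 via uRw]
18. ~q, w   [[]-rule on 7 via uRw]
Accessibility: uRu, uRv, uRw, vRv, wRw
Branch closes: q and ~q both at w.
All branches of the tableau close; one closing branch shown above.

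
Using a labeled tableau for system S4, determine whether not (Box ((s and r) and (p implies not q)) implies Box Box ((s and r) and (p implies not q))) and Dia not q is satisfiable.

Unsatisfiable

1. not (Box ((s and r) and (p implies not q)) implies Box Box ((s and r) and (p implies not q))) and Dia not q, w0
2. not (Box ((s and r) and (p implies not q)) implies Box Box ((s and r) and (p implies not q))), w0
3. Dia not q, w0
4. Box ((s and r) and (p implies not q)), w0
5. not Box Box ((s and r) and (p implies not q)), w0
6. (s and r) and (p implies not q), w0
7. s and r, w0
8. p implies not q, w0
9. s, w0
10. r, w0
11. not q, w0
12. not q, w1
13. (s and r) and (p implies not q), w1
14. s and r, w1
15. p implies not q, w1
16. s, w1
17. r, w1
18. not Box ((s and r) and (p implies not q)), w2
19. (s and r) and (p implies not q), w2
20. s and r, w2
21. p implies not q, w2
22. s, w2
23. r, w2
24. not q, w2
25. not ((s and r) and (p implies not q)), w3
26. (s and r) and (p implies not q), w3
27. s and r, w3
28. p implies not q, w3
29. s, w3
30. r, w3
31. not (p implies not q), w3
32. p, w3
33. q, w3
34. not q, w3
Accessibility: w0Rw0, w0Rw1, w0Rw2, w0Rw3, w1Rw1, w2Rw2, w2Rw3, w3Rw3
Branch closes: q and not q both at w3.
Every branch closes; the branch above is one of them.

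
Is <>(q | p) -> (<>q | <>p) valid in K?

Tableau for the negation ~(<>(q | p) -> (<>q | <>p)):
1. ~(<>(q | p) -> (<>q | <>p)), 0
2. <>(q | p), 0   [~->-rule on 1]
3. ~(<>q | <>p), 0   [~->-rule on 1]
4. ~<>q, 0   [~|-rule on 3]
5. ~<>p, 0   [~|-rule on 3]
6. q | p, 1   [<>-rule on 2: fresh world 1, 0R1]
7. ~q, 1   [~<>-rule on 4 via 0R1]
8. ~p, 1   [~<>-rule on 5 via 0R1]
9. p, 1   [|-rule on 6 (branches; this branch)]
Accessibility: 0R1
Branch closes: p and ~p both at 1.
Every branch of the negation's tableau closes; the branch above is one of them.

Valid in K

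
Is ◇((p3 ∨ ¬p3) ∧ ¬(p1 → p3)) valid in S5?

Tableau for the negation ¬◇((p3 ∨ ¬p3) ∧ ¬(p1 → p3)):
1. ¬◇((p3 ∨ ¬p3) ∧ ¬(p1 → p3)), u
2. ¬((p3 ∨ ¬p3) ∧ ¬(p1 → p3)), u   [¬◇-rule on 1 via uRu]
3. p1 → p3, u   [¬∧-rule on 2 (branches; this branch)]
4. p3, u   [→-rule on 3 (branches; this branch)]
Accessibility: uRu
The negation has an open branch (countermodel exists).

Invalid (countermodel exists)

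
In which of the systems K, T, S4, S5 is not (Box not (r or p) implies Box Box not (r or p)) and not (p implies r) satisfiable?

K

T-tableau for the formula:
1. not (Box not (r or p) implies Box Box not (r or p)) and not (p implies r), w0
2. not (Box not (r or p) implies Box Box not (r or p)), w0
3. not (p implies r), w0
4. Box not (r or p), w0
5. not Box Box not (r or p), w0
6. p, w0
7. not r, w0
8. not (r or p), w0
9. not p, w0
Accessibility: w0Rw0
Branch closes: p and not p both at w0.
Every branch closes (one shown): unsatisfiable in T, hence also in S4, S5 (every S4/S5-frame is a T-frame).
K-tableau for the formula:
1. not (Box not (r or p) implies Box Box not (r or p)) and not (p implies r), w0
2. not (Box not (r or p) implies Box Box not (r or p)), w0
3. not (p implies r), w0
4. Box not (r or p), w0
5. not Box Box not (r or p), w0
6. p, w0
7. not r, w0
8. not Box not (r or p), w1
9. not (r or p), w1
10. not r, w1
11. not p, w1
12. r or p, w2
13. p, w2
Accessibility: w0Rw1, w1Rw2
Complete open branch: satisfiable in K.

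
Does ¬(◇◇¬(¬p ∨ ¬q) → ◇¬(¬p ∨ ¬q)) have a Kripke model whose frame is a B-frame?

Satisfiable (open branch found)

1. ¬(◇◇¬(¬p ∨ ¬q) → ◇¬(¬p ∨ ¬q)), 0
2. ◇◇¬(¬p ∨ ¬q), 0
3. ¬◇¬(¬p ∨ ¬q), 0
4. ¬p ∨ ¬q, 0
5. ¬q, 0
6. ◇¬(¬p ∨ ¬q), 1
7. ¬p ∨ ¬q, 1
8. ¬q, 1
9. ¬(¬p ∨ ¬q), 2
10. p, 2
11. q, 2
Accessibility: 0R0, 0R1, 1R0, 1R1, 1R2, 2R1, 2R2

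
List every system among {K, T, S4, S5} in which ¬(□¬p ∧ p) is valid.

K-tableau for the negation □¬p ∧ p:
1. □¬p ∧ p, w0
2. □¬p, w0   [∧-rule on 1]
3. p, w0   [∧-rule on 1]
Complete open branch: countermodel on a K-frame, so not valid in K.
T-tableau for the negation □¬p ∧ p:
1. □¬p ∧ p, w0
2. □¬p, w0   [∧-rule on 1]
3. p, w0   [∧-rule on 1]
4. ¬p, w0   [□-rule on 2 via w0Rw0]
Accessibility: w0Rw0
Branch closes: p and ¬p both at w0.
Every branch closes (one shown): valid in T, hence also in S4, S5 (every theorem of T is a theorem of S4 and S5).

T, S4, S5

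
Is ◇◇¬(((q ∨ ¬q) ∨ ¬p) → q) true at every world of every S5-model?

Tableau for the negation ¬◇◇¬(((q ∨ ¬q) ∨ ¬p) → q):
1. ¬◇◇¬(((q ∨ ¬q) ∨ ¬p) → q), w0
2. ¬◇¬(((q ∨ ¬q) ∨ ¬p) → q), w0   [¬◇-rule on 1 via w0Rw0]
3. ((q ∨ ¬q) ∨ ¬p) → q, w0   [¬◇-rule on 2 via w0Rw0]
4. q, w0   [→-rule on 3 (branches; this branch)]
Accessibility: w0Rw0
The negation has an open branch (countermodel exists).

No, not valid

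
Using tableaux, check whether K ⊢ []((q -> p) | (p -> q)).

Valid

Tableau for the negation ~[]((q -> p) | (p -> q)):
1. ~[]((q -> p) | (p -> q)), w0
2. ~((q -> p) | (p -> q)), w1
3. ~(q -> p), w1
4. ~(p -> q), w1
5. q, w1
6. ~p, w1
7. p, w1
8. ~q, w1
Accessibility: w0Rw1
Branch closes: p and ~p both at w1.
All branches of the negation close; one closing branch shown above.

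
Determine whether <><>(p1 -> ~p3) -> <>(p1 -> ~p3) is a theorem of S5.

Tableau for the negation ~(<><>(p1 -> ~p3) -> <>(p1 -> ~p3)):
1. ~(<><>(p1 -> ~p3) -> <>(p1 -> ~p3)), 0
2. <><>(p1 -> ~p3), 0   [~->-rule on 1]
3. ~<>(p1 -> ~p3), 0   [~->-rule on 1]
4. ~(p1 -> ~p3), 0   [~<>-rule on 3 via 0R0]
5. p1, 0   [~->-rule on 4]
6. p3, 0   [~->-rule on 4]
7. <>(p1 -> ~p3), 1   [<>-rule on 2: fresh world 1, 0R1]
8. ~(p1 -> ~p3), 1   [~<>-rule on 3 via 0R1]
9. p1, 1   [~->-rule on 8]
10. p3, 1   [~->-rule on 8]
11. p1 -> ~p3, 2   [<>-rule on 7: fresh world 2, 1R2]
12. ~(p1 -> ~p3), 2   [~<>-rule on 3 via 0R2]
13. p1, 2   [~->-rule on 12]
14. p3, 2   [~->-rule on 12]
15. ~p3, 2   [->-rule on 11 (branches; this branch)]
Accessibility: 0R0, 0R1, 0R2, 1R0, 1R1, 1R2, 2R0, 2R1, 2R2
Branch closes: p3 and ~p3 both at 2.
All branches of the negation close; one closing branch shown above.

Valid in S5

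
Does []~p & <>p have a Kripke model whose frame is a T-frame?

1. []~p & <>p, u
2. []~p, u   [&-rule on 1]
3. <>p, u   [&-rule on 1]
4. ~p, u   [[]-rule on 2 via uRu]
5. p, v   [<>-rule on 3: fresh world v, uRv]
6. ~p, v   [[]-rule on 2 via uRv]
Accessibility: uRu, uRv, vRv
Branch closes: p and ~p both at v.
(One branch shown.) All branches close.

Unsatisfiable (every branch closes)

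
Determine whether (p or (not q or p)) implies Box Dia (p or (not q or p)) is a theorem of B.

Tableau for the negation not ((p or (not q or p)) implies Box Dia (p or (not q or p))):
1. not ((p or (not q or p)) implies Box Dia (p or (not q or p))), 0
2. p or (not q or p), 0
3. not Box Dia (p or (not q or p)), 0
4. not q or p, 0
5. not q, 0
6. not Dia (p or (not q or p)), 1
7. not (p or (not q or p)), 0
8. not p, 0
9. not (not q or p), 0
10. q, 0
Accessibility: 0R0, 0R1, 1R0, 1R1
Branch closes: q and not q both at 0.
All branches of the negation close; one closing branch shown above.

Valid in B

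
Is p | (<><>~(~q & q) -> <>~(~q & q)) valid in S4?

Tableau for the negation ~(p | (<><>~(~q & q) -> <>~(~q & q))):
1. ~(p | (<><>~(~q & q) -> <>~(~q & q))), w0
2. ~p, w0
3. ~(<><>~(~q & q) -> <>~(~q & q)), w0
4. <><>~(~q & q), w0
5. ~<>~(~q & q), w0
6. ~q & q, w0
7. ~q, w0
8. q, w0
Accessibility: w0Rw0
Branch closes: q and ~q both at w0.
All branches of the negation close; one closing branch shown above.

Valid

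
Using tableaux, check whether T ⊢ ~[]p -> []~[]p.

Tableau for the negation ~(~[]p -> []~[]p):
1. ~(~[]p -> []~[]p), w0
2. ~[]p, w0   [~->-rule on 1]
3. ~[]~[]p, w0   [~->-rule on 1]
4. ~p, w1   [~[]-rule on 2: fresh world w1, w0Rw1]
5. []p, w2   [~[]-rule on 3: fresh world w2, w0Rw2]
6. p, w2   [[]-rule on 5 via w2Rw2]
Accessibility: w0Rw0, w0Rw1, w0Rw2, w1Rw1, w2Rw2
The negation has an open branch (countermodel exists).

Not valid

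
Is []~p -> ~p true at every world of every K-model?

Tableau for the negation ~([]~p -> ~p):
1. ~([]~p -> ~p), u
2. []~p, u
3. p, u
The negation has an open branch (countermodel exists).

Not valid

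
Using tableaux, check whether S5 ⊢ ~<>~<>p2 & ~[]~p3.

Tableau for the negation ~(~<>~<>p2 & ~[]~p3):
1. ~(~<>~<>p2 & ~[]~p3), w0
2. []~p3, w0
3. ~p3, w0
Accessibility: w0Rw0
The negation has an open branch (countermodel exists).

No, not valid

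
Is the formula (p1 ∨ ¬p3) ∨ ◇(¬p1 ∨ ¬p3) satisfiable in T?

1. (p1 ∨ ¬p3) ∨ ◇(¬p1 ∨ ¬p3), u
2. ◇(¬p1 ∨ ¬p3), u
3. ¬p1 ∨ ¬p3, v
4. ¬p3, v
Accessibility: uRu, uRv, vRv

Yes, satisfiable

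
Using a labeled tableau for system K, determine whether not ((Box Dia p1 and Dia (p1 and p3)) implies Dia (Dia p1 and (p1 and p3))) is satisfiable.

1. not ((Box Dia p1 and Dia (p1 and p3)) implies Dia (Dia p1 and (p1 and p3))), u
2. Box Dia p1 and Dia (p1 and p3), u   [neg-implies-rule on 1]
3. not Dia (Dia p1 and (p1 and p3)), u   [neg-implies-rule on 1]
4. Box Dia p1, u   [and-rule on 2]
5. Dia (p1 and p3), u   [and-rule on 2]
6. p1 and p3, v   [Dia-rule on 5: fresh world v, uRv]
7. p1, v   [and-rule on 6]
8. p3, v   [and-rule on 6]
9. not (Dia p1 and (p1 and p3)), v   [neg-Dia-rule on 3 via uRv]
10. Dia p1, v   [Box-rule on 4 via uRv]
11. not Dia p1, v   [neg-and-rule on 9 (branches; this branch)]
12. p1, w   [Dia-rule on 10: fresh world w, vRw]
13. not p1, w   [neg-Dia-rule on 11 via vRw]
Accessibility: uRv, vRw
Branch closes: p1 and not p1 both at w.
All branches of the tableau close; one closing branch shown above.

No, unsatisfiable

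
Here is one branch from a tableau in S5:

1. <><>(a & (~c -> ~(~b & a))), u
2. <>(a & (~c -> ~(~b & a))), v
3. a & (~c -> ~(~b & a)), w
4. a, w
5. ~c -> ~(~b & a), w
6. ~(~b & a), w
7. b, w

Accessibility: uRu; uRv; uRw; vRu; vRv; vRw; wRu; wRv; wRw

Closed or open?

No, open

No world carries both an atom and its negation.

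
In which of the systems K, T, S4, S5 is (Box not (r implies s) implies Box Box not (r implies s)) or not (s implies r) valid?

S4, S5

S4-tableau for the negation not ((Box not (r implies s) implies Box Box not (r implies s)) or not (s implies r)):
1. not ((Box not (r implies s) implies Box Box not (r implies s)) or not (s implies r)), 0
2. not (Box not (r implies s) implies Box Box not (r implies s)), 0
3. s implies r, 0
4. Box not (r implies s), 0
5. not Box Box not (r implies s), 0
6. not (r implies s), 0
7. r, 0
8. not s, 0
9. not Box not (r implies s), 1
10. not (r implies s), 1
11. r, 1
12. not s, 1
13. r implies s, 2
14. not (r implies s), 2
15. r, 2
16. not s, 2
17. s, 2
Accessibility: 0R0, 0R1, 0R2, 1R1, 1R2, 2R2
Branch closes: s and not s both at 2.
Every branch closes (one shown): valid in S4, hence also in S5 (every theorem of S4 is a theorem of S5).
T-tableau for the negation not ((Box not (r implies s) implies Box Box not (r implies s)) or not (s implies r)):
1. not ((Box not (r implies s) implies Box Box not (r implies s)) or not (s implies r)), 0
2. not (Box not (r implies s) implies Box Box not (r implies s)), 0
3. s implies r, 0
4. Box not (r implies s), 0
5. not Box Box not (r implies s), 0
6. not (r implies s), 0
7. r, 0
8. not s, 0
9. not Box not (r implies s), 1
10. not (r implies s), 1
11. r, 1
12. not s, 1
13. r implies s, 2
14. s, 2
Accessibility: 0R0, 0R1, 1R1, 1R2, 2R2
Complete open branch: countermodel on a T-frame, so not valid in T, nor in K (the same frame is also a K-frame).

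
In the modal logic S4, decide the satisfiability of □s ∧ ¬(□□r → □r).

Unsatisfiable

1. □s ∧ ¬(□□r → □r), w0
2. □s, w0
3. ¬(□□r → □r), w0
4. □□r, w0
5. ¬□r, w0
6. s, w0
7. □r, w0
8. r, w0
9. ¬r, w1
10. s, w1
11. □r, w1
12. r, w1
Accessibility: w0Rw0, w0Rw1, w1Rw1
Branch closes: r and ¬r both at w1.
(One branch shown.) All branches close.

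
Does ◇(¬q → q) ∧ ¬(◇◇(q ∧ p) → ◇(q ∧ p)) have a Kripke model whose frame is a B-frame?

1. ◇(¬q → q) ∧ ¬(◇◇(q ∧ p) → ◇(q ∧ p)), 0
2. ◇(¬q → q), 0   [∧-rule on 1]
3. ¬(◇◇(q ∧ p) → ◇(q ∧ p)), 0   [∧-rule on 1]
4. ◇◇(q ∧ p), 0   [¬→-rule on 3]
5. ¬◇(q ∧ p), 0   [¬→-rule on 3]
6. ¬(q ∧ p), 0   [¬◇-rule on 5 via 0R0]
7. ¬p, 0   [¬∧-rule on 6 (branches; this branch)]
8. ¬q → q, 1   [◇-rule on 2: fresh world 1, 0R1]
9. ¬(q ∧ p), 1   [¬◇-rule on 5 via 0R1]
10. q, 1   [→-rule on 8 (branches; this branch)]
11. ¬p, 1   [¬∧-rule on 9 (branches; this branch)]
12. ◇(q ∧ p), 2   [◇-rule on 4: fresh world 2, 0R2]
13. ¬(q ∧ p), 2   [¬◇-rule on 5 via 0R2]
14. ¬p, 2   [¬∧-rule on 13 (branches; this branch)]
15. q ∧ p, 3   [◇-rule on 12: fresh world 3, 2R3]
16. q, 3   [∧-rule on 15]
17. p, 3   [∧-rule on 15]
Accessibility: 0R0, 0R1, 0R2, 1R0, 1R1, 2R0, 2R2, 2R3, 3R2, 3R3

Satisfiable (open branch found)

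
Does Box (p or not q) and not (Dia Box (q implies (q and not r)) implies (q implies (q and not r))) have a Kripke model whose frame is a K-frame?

1. Box (p or not q) and not (Dia Box (q implies (q and not r)) implies (q implies (q and not r))), w0
2. Box (p or not q), w0
3. not (Dia Box (q implies (q and not r)) implies (q implies (q and not r))), w0
4. Dia Box (q implies (q and not r)), w0
5. not (q implies (q and not r)), w0
6. q, w0
7. not (q and not r), w0
8. r, w0
9. Box (q implies (q and not r)), w1
10. p or not q, w1
11. not q, w1
Accessibility: w0Rw1

Satisfiable (open branch found)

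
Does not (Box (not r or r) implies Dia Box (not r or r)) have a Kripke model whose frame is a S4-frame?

1. not (Box (not r or r) implies Dia Box (not r or r)), u
2. Box (not r or r), u
3. not Dia Box (not r or r), u
4. not r or r, u
5. not Box (not r or r), u
6. r, u
7. not (not r or r), v
8. r, v
9. not r, v
Accessibility: uRu, uRv, vRv
Branch closes: r and not r both at v.
Every branch closes; the branch above is one of them.

No, unsatisfiable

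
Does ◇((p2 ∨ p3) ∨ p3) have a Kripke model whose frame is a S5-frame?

Satisfiable (open branch found)

1. ◇((p2 ∨ p3) ∨ p3), 0
2. (p2 ∨ p3) ∨ p3, 1   [◇-rule on 1: fresh world 1, 0R1]
3. p3, 1   [∨-rule on 2 (branches; this branch)]
Accessibility: 0R0, 0R1, 1R0, 1R1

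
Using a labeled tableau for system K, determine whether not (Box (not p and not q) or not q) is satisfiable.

1. not (Box (not p and not q) or not q), u
2. not Box (not p and not q), u
3. q, u
4. not (not p and not q), v
5. q, v
Accessibility: uRv

Satisfiable (open branch found)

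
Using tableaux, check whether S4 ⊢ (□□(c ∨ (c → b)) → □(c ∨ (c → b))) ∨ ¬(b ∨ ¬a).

Yes, valid

Tableau for the negation ¬((□□(c ∨ (c → b)) → □(c ∨ (c → b))) ∨ ¬(b ∨ ¬a)):
1. ¬((□□(c ∨ (c → b)) → □(c ∨ (c → b))) ∨ ¬(b ∨ ¬a)), w0
2. ¬(□□(c ∨ (c → b)) → □(c ∨ (c → b))), w0
3. b ∨ ¬a, w0
4. □□(c ∨ (c → b)), w0
5. ¬□(c ∨ (c → b)), w0
6. □(c ∨ (c → b)), w0
7. c ∨ (c → b), w0
8. ¬a, w0
9. c → b, w0
10. b, w0
11. ¬(c ∨ (c → b)), w1
12. ¬c, w1
13. ¬(c → b), w1
14. c, w1
15. ¬b, w1
Accessibility: w0Rw0, w0Rw1, w1Rw1
Branch closes: c and ¬c both at w1.
Every branch of the negation's tableau closes; the branch above is one of them.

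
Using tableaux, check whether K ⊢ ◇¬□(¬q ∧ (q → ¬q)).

Tableau for the negation ¬◇¬□(¬q ∧ (q → ¬q)):
1. ¬◇¬□(¬q ∧ (q → ¬q)), u
The negation has an open branch (countermodel exists).

Not valid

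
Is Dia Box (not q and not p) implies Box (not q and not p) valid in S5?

Tableau for the negation not (Dia Box (not q and not p) implies Box (not q and not p)):
1. not (Dia Box (not q and not p) implies Box (not q and not p)), 0
2. Dia Box (not q and not p), 0
3. not Box (not q and not p), 0
4. Box (not q and not p), 1
5. not q and not p, 0
6. not q, 0
7. not p, 0
8. not q and not p, 1
9. not q, 1
10. not p, 1
11. not (not q and not p), 2
12. not q and not p, 2
13. not q, 2
14. not p, 2
15. p, 2
Accessibility: 0R0, 0R1, 0R2, 1R0, 1R1, 1R2, 2R0, 2R1, 2R2
Branch closes: p and not p both at 2.
Every branch of the negation's tableau closes; the branch above is one of them.

Valid in S5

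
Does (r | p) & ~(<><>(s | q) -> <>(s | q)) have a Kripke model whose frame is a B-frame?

Satisfiable

1. (r | p) & ~(<><>(s | q) -> <>(s | q)), w0
2. r | p, w0
3. ~(<><>(s | q) -> <>(s | q)), w0
4. <><>(s | q), w0
5. ~<>(s | q), w0
6. ~(s | q), w0
7. ~s, w0
8. ~q, w0
9. p, w0
10. <>(s | q), w1
11. ~(s | q), w1
12. ~s, w1
13. ~q, w1
14. s | q, w2
15. q, w2
Accessibility: w0Rw0, w0Rw1, w1Rw0, w1Rw1, w1Rw2, w2Rw1, w2Rw2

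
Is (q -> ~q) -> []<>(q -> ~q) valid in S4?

Tableau for the negation ~((q -> ~q) -> []<>(q -> ~q)):
1. ~((q -> ~q) -> []<>(q -> ~q)), u
2. q -> ~q, u   [~->-rule on 1]
3. ~[]<>(q -> ~q), u   [~->-rule on 1]
4. ~q, u   [->-rule on 2 (branches; this branch)]
5. ~<>(q -> ~q), v   [~[]-rule on 3: fresh world v, uRv]
6. ~(q -> ~q), v   [~<>-rule on 5 via vRv]
7. q, v   [~->-rule on 6]
Accessibility: uRu, uRv, vRv
The negation has an open branch (countermodel exists).

Not valid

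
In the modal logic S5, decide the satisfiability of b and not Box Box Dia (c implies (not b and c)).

Satisfiable

1. b and not Box Box Dia (c implies (not b and c)), 0
2. b, 0
3. not Box Box Dia (c implies (not b and c)), 0
4. not Box Dia (c implies (not b and c)), 1
5. not Dia (c implies (not b and c)), 2
6. not (c implies (not b and c)), 0
7. c, 0
8. not (not b and c), 0
9. not (c implies (not b and c)), 1
10. c, 1
11. not (not b and c), 1
12. not (c implies (not b and c)), 2
13. c, 2
14. not (not b and c), 2
15. b, 1
16. b, 2
Accessibility: 0R0, 0R1, 0R2, 1R0, 1R1, 1R2, 2R0, 2R1, 2R2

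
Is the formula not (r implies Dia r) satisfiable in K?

Satisfiable (open branch found)

1. not (r implies Dia r), u
2. r, u
3. not Dia r, u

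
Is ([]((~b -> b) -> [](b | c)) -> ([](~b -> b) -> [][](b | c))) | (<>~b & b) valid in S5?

Tableau for the negation ~(([]((~b -> b) -> [](b | c)) -> ([](~b -> b) -> [][](b | c))) | (<>~b & b)):
1. ~(([]((~b -> b) -> [](b | c)) -> ([](~b -> b) -> [][](b | c))) | (<>~b & b)), u
2. ~([]((~b -> b) -> [](b | c)) -> ([](~b -> b) -> [][](b | c))), u
3. ~(<>~b & b), u
4. []((~b -> b) -> [](b | c)), u
5. ~([](~b -> b) -> [][](b | c)), u
6. [](~b -> b), u
7. ~[][](b | c), u
8. (~b -> b) -> [](b | c), u
9. ~b -> b, u
10. ~<>~b, u
11. b, u
12. [](b | c), u
13. b | c, u
14. c, u
15. ~[](b | c), v
16. (~b -> b) -> [](b | c), v
17. ~b -> b, v
18. b, v
19. b | c, v
20. [](b | c), v
21. c, v
22. ~(b | c), w
23. ~b, w
24. ~c, w
25. (~b -> b) -> [](b | c), w
26. ~b -> b, w
27. b, w
Accessibility: uRu, uRv, uRw, vRu, vRv, vRw, wRu, wRv, wRw
Branch closes: b and ~b both at w.
All branches of the negation close; one closing branch shown above.

Valid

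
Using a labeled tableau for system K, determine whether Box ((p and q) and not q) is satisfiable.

Satisfiable (open branch found)

1. Box ((p and q) and not q), u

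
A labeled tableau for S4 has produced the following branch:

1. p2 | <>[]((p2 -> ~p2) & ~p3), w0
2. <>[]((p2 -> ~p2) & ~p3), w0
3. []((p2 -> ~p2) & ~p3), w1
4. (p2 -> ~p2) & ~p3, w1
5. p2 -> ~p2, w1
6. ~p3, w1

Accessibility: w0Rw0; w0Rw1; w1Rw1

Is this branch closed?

Open

There is no literal clash: for every atom and world, at most one sign appears.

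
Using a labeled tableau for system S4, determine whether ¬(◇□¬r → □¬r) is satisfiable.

1. ¬(◇□¬r → □¬r), u
2. ◇□¬r, u   [¬→-rule on 1]
3. ¬□¬r, u   [¬→-rule on 1]
4. □¬r, v   [◇-rule on 2: fresh world v, uRv]
5. ¬r, v   [□-rule on 4 via vRv]
6. r, w   [¬□-rule on 3: fresh world w, uRw]
Accessibility: uRu, uRv, uRw, vRv, wRw

Satisfiable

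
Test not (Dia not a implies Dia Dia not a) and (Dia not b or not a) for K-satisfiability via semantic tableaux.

Satisfiable (open branch found)

1. not (Dia not a implies Dia Dia not a) and (Dia not b or not a), 0
2. not (Dia not a implies Dia Dia not a), 0
3. Dia not b or not a, 0
4. Dia not a, 0
5. not Dia Dia not a, 0
6. not a, 0
7. not a, 1
8. not Dia not a, 1
Accessibility: 0R1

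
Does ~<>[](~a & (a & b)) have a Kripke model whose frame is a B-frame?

Satisfiable

1. ~<>[](~a & (a & b)), w0
2. ~[](~a & (a & b)), w0
3. ~(~a & (a & b)), w1
4. ~[](~a & (a & b)), w1
5. ~(a & b), w1
6. ~b, w1
7. ~(~a & (a & b)), w2
8. ~(a & b), w2
9. ~b, w2
Accessibility: w0Rw0, w0Rw1, w1Rw0, w1Rw1, w1Rw2, w2Rw1, w2Rw2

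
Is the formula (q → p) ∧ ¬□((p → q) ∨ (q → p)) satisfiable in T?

Unsatisfiable (every branch closes)

1. (q → p) ∧ ¬□((p → q) ∨ (q → p)), u
2. q → p, u
3. ¬□((p → q) ∨ (q → p)), u
4. p, u
5. ¬((p → q) ∨ (q → p)), v
6. ¬(p → q), v
7. ¬(q → p), v
8. p, v
9. ¬q, v
10. q, v
11. ¬p, v
Accessibility: uRu, uRv, vRv
Branch closes: q and ¬q both at v.
All branches of the tableau close; one closing branch shown above.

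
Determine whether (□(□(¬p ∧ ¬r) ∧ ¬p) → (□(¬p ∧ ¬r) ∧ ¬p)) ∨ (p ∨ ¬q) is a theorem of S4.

Tableau for the negation ¬((□(□(¬p ∧ ¬r) ∧ ¬p) → (□(¬p ∧ ¬r) ∧ ¬p)) ∨ (p ∨ ¬q)):
1. ¬((□(□(¬p ∧ ¬r) ∧ ¬p) → (□(¬p ∧ ¬r) ∧ ¬p)) ∨ (p ∨ ¬q)), u
2. ¬(□(□(¬p ∧ ¬r) ∧ ¬p) → (□(¬p ∧ ¬r) ∧ ¬p)), u   [¬∨-rule on 1]
3. ¬(p ∨ ¬q), u   [¬∨-rule on 1]
4. □(□(¬p ∧ ¬r) ∧ ¬p), u   [¬→-rule on 2]
5. ¬(□(¬p ∧ ¬r) ∧ ¬p), u   [¬→-rule on 2]
6. ¬p, u   [¬∨-rule on 3]
7. q, u   [¬∨-rule on 3]
8. □(¬p ∧ ¬r) ∧ ¬p, u   [□-rule on 4 via uRu]
9. □(¬p ∧ ¬r), u   [∧-rule on 8]
10. ¬p ∧ ¬r, u   [□-rule on 9 via uRu]
11. ¬r, u   [∧-rule on 10]
12. ¬□(¬p ∧ ¬r), u   [¬∧-rule on 5 (branches; this branch)]
13. ¬(¬p ∧ ¬r), v   [¬□-rule on 12: fresh world v, uRv]
14. □(¬p ∧ ¬r) ∧ ¬p, v   [□-rule on 4 via uRv]
15. □(¬p ∧ ¬r), v   [∧-rule on 14]
16. ¬p, v   [∧-rule on 14]
17. ¬p ∧ ¬r, v   [□-rule on 9 via uRv]
18. ¬r, v   [∧-rule on 17]
19. r, v   [¬∧-rule on 13 (branches; this branch)]
Accessibility: uRu, uRv, vRv
Branch closes: r and ¬r both at v.
Every branch of the negation's tableau closes; the branch above is one of them.

Valid in S4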